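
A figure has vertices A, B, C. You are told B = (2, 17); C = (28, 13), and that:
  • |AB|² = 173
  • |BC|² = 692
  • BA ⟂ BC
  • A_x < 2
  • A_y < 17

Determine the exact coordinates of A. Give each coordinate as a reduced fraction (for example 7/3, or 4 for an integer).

A = (0, 4)

1. A_x = 0  [[BA ⟂ BC ⇒ 26x-4y+16=0] ∩ [|A−(2, 17)|²=173]]
2. A_y = 4  [[BA ⟂ BC ⇒ 26x-4y+16=0] ∩ [|A−(2, 17)|²=173]]
   so A = (0, 4)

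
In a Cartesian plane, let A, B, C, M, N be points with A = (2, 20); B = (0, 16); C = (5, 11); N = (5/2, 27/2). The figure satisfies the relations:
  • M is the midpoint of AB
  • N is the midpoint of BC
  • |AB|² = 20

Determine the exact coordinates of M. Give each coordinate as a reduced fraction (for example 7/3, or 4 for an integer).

1. M_x = 1  [2·M = A+B = (2, 20)+(0, 16)]
2. M_y = 18  [2·M = A+B = (2, 20)+(0, 16)]
   so M = (1, 18)

M = (1, 18)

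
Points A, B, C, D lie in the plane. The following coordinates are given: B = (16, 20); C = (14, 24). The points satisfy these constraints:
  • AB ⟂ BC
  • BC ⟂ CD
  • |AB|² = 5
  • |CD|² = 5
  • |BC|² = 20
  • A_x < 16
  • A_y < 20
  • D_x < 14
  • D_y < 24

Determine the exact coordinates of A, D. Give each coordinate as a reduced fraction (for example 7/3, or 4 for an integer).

A = (14, 19)
D = (12, 23)

1. A_x = 14  [[AB ⟂ BC ⇒ 2x-4y+48=0] ∩ [|A−(16, 20)|²=5]]
2. A_y = 19  [[AB ⟂ BC ⇒ 2x-4y+48=0] ∩ [|A−(16, 20)|²=5]]
   so A = (14, 19)
3. D_x = 12  [[BC ⟂ CD ⇒ -2x+4y-68=0] ∩ [|D−(14, 24)|²=5]]
4. D_y = 23  [[BC ⟂ CD ⇒ -2x+4y-68=0] ∩ [|D−(14, 24)|²=5]]
   so D = (12, 23)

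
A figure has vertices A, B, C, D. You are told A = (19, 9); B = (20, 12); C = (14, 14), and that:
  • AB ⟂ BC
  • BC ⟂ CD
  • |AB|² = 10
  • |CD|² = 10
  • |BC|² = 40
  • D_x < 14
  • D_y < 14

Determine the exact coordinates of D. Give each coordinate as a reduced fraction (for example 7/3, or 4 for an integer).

D = (13, 11)

1. D_x = 13  [[BC ⟂ CD ⇒ -6x+2y+56=0] ∩ [|D−(14, 14)|²=10]]
2. D_y = 11  [[BC ⟂ CD ⇒ -6x+2y+56=0] ∩ [|D−(14, 14)|²=10]]
   so D = (13, 11)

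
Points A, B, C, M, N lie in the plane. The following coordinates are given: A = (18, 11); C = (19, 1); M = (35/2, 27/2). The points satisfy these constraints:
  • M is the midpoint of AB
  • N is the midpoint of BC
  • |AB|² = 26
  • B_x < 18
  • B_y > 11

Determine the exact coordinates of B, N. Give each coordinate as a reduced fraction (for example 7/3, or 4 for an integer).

1. B_x = 17  [B = 2·M−A = 2·(35/2, 27/2)−(18, 11)]
2. B_y = 16  [B = 2·M−A = 2·(35/2, 27/2)−(18, 11)]
   so B = (17, 16)
3. N_x = 18  [2·N = B+C = (17, 16)+(19, 1)]
4. N_y = 17/2  [2·N = B+C = (17, 16)+(19, 1)]
   so N = (18, 17/2)

B = (17, 16)
N = (18, 17/2)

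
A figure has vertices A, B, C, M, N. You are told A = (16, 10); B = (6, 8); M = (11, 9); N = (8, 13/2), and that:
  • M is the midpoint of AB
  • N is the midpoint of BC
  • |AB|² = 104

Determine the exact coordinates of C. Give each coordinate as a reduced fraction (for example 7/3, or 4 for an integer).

C = (10, 5)

1. C_x = 10  [C = 2·N−B = 2·(8, 13/2)−(6, 8)]
2. C_y = 5  [C = 2·N−B = 2·(8, 13/2)−(6, 8)]
   so C = (10, 5)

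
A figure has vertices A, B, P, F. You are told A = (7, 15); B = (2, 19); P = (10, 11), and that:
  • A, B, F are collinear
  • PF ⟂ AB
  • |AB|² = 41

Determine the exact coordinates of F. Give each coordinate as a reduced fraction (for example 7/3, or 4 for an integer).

1. F_x = 442/41  [[A, B, F are collinear ⇒ -4x-5y+103=0] ∩ [PF ⟂ AB ⇒ -5x+4y+6=0]]
2. F_y = 491/41  [[A, B, F are collinear ⇒ -4x-5y+103=0] ∩ [PF ⟂ AB ⇒ -5x+4y+6=0]]
   so F = (442/41, 491/41)

F = (442/41, 491/41)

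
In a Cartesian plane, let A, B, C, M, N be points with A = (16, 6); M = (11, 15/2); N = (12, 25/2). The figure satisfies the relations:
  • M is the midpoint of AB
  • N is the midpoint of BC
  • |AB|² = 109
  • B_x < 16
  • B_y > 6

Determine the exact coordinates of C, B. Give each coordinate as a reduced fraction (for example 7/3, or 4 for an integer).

C = (18, 16)
B = (6, 9)

1. B_x = 6  [B = 2·M−A = 2·(11, 15/2)−(16, 6)]
2. B_y = 9  [B = 2·M−A = 2·(11, 15/2)−(16, 6)]
   so B = (6, 9)
3. C_x = 18  [C = 2·N−B = 2·(12, 25/2)−(6, 9)]
4. C_y = 16  [C = 2·N−B = 2·(12, 25/2)−(6, 9)]
   so C = (18, 16)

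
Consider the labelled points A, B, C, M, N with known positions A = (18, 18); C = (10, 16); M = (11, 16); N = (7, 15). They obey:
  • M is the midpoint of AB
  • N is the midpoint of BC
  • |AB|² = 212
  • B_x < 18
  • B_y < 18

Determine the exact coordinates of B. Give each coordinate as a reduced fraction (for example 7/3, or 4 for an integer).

1. B_x = 4  [B = 2·M−A = 2·(11, 16)−(18, 18)]
2. B_y = 14  [B = 2·M−A = 2·(11, 16)−(18, 18)]
   so B = (4, 14)

B = (4, 14)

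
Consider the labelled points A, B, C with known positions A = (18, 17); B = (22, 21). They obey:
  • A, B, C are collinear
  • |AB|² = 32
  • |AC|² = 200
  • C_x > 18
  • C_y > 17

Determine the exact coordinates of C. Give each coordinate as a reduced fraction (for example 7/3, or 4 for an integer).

C = (28, 27)

1. C_x = 28  [[A, B, C are collinear ⇒ -4x+4y+4=0] ∩ [|C−(18, 17)|²=200]]
2. C_y = 27  [[A, B, C are collinear ⇒ -4x+4y+4=0] ∩ [|C−(18, 17)|²=200]]
   so C = (28, 27)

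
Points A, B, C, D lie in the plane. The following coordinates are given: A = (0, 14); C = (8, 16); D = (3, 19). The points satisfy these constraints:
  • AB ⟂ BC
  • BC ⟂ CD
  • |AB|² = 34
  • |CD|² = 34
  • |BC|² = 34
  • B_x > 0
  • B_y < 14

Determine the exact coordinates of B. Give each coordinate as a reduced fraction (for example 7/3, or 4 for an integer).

1. B_x = 5  [[BC ⟂ CD ⇒ 5x-3y+8=0] ∩ [|B−(0, 14)|²=34]]
2. B_y = 11  [[BC ⟂ CD ⇒ 5x-3y+8=0] ∩ [|B−(0, 14)|²=34]]
   so B = (5, 11)

B = (5, 11)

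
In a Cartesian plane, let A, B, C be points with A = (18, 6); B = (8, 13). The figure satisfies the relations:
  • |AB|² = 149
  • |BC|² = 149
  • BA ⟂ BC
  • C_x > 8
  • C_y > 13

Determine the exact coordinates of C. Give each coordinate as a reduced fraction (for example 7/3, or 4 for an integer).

1. C_x = 15  [[BA ⟂ BC ⇒ 10x-7y+11=0] ∩ [|C−(8, 13)|²=149]]
2. C_y = 23  [[BA ⟂ BC ⇒ 10x-7y+11=0] ∩ [|C−(8, 13)|²=149]]
   so C = (15, 23)

C = (15, 23)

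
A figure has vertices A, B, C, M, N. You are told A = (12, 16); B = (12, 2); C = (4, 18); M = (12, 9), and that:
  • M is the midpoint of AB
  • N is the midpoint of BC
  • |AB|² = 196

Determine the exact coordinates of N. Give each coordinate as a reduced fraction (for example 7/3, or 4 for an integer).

1. N_x = 8  [2·N = B+C = (12, 2)+(4, 18)]
2. N_y = 10  [2·N = B+C = (12, 2)+(4, 18)]
   so N = (8, 10)

N = (8, 10)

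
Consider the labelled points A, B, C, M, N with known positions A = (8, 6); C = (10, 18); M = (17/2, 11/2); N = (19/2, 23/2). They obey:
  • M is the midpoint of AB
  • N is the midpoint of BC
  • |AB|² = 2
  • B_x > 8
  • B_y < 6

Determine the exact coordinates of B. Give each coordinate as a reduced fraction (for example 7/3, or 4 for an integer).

B = (9, 5)

1. B_x = 9  [B = 2·M−A = 2·(17/2, 11/2)−(8, 6)]
2. B_y = 5  [B = 2·M−A = 2·(17/2, 11/2)−(8, 6)]
   so B = (9, 5)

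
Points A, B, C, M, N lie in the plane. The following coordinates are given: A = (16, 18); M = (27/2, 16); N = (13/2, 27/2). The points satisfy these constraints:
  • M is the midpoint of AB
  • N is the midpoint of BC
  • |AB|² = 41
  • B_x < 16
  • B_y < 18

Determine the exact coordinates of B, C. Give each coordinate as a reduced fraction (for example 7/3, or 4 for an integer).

B = (11, 14)
C = (2, 13)

1. B_x = 11  [B = 2·M−A = 2·(27/2, 16)−(16, 18)]
2. B_y = 14  [B = 2·M−A = 2·(27/2, 16)−(16, 18)]
   so B = (11, 14)
3. C_x = 2  [C = 2·N−B = 2·(13/2, 27/2)−(11, 14)]
4. C_y = 13  [C = 2·N−B = 2·(13/2, 27/2)−(11, 14)]
   so C = (2, 13)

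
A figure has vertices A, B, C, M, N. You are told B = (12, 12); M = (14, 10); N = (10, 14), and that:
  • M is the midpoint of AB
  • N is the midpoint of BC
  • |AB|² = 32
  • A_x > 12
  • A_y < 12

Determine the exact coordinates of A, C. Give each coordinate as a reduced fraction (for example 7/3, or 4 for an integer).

1. A_x = 16  [A = 2·M−B = 2·(14, 10)−(12, 12)]
2. A_y = 8  [A = 2·M−B = 2·(14, 10)−(12, 12)]
   so A = (16, 8)
3. C_x = 8  [C = 2·N−B = 2·(10, 14)−(12, 12)]
4. C_y = 16  [C = 2·N−B = 2·(10, 14)−(12, 12)]
   so C = (8, 16)

A = (16, 8)
C = (8, 16)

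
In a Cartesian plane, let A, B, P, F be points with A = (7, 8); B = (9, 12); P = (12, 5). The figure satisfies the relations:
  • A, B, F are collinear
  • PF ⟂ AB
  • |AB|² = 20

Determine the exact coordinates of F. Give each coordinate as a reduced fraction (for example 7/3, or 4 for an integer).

F = (34/5, 38/5)

1. F_x = 34/5  [[A, B, F are collinear ⇒ -4x+2y+12=0] ∩ [PF ⟂ AB ⇒ 2x+4y-44=0]]
2. F_y = 38/5  [[A, B, F are collinear ⇒ -4x+2y+12=0] ∩ [PF ⟂ AB ⇒ 2x+4y-44=0]]
   so F = (34/5, 38/5)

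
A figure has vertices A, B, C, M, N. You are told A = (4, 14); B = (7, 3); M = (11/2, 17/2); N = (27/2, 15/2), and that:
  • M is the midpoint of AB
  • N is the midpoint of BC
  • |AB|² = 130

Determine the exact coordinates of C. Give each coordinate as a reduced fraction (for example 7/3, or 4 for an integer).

1. C_x = 20  [C = 2·N−B = 2·(27/2, 15/2)−(7, 3)]
2. C_y = 12  [C = 2·N−B = 2·(27/2, 15/2)−(7, 3)]
   so C = (20, 12)

C = (20, 12)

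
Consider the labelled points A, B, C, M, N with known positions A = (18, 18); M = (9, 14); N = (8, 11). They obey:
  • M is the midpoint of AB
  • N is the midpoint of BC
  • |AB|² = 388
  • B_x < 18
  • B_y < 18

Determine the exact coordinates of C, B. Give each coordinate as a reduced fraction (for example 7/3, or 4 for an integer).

C = (16, 12)
B = (0, 10)

1. B_x = 0  [B = 2·M−A = 2·(9, 14)−(18, 18)]
2. B_y = 10  [B = 2·M−A = 2·(9, 14)−(18, 18)]
   so B = (0, 10)
3. C_x = 16  [C = 2·N−B = 2·(8, 11)−(0, 10)]
4. C_y = 12  [C = 2·N−B = 2·(8, 11)−(0, 10)]
   so C = (16, 12)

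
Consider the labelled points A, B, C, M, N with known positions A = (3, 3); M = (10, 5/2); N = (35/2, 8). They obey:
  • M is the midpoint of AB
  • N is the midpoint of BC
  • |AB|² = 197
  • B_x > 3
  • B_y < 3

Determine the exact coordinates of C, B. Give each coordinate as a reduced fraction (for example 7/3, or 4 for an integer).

1. B_x = 17  [B = 2·M−A = 2·(10, 5/2)−(3, 3)]
2. B_y = 2  [B = 2·M−A = 2·(10, 5/2)−(3, 3)]
   so B = (17, 2)
3. C_x = 18  [C = 2·N−B = 2·(35/2, 8)−(17, 2)]
4. C_y = 14  [C = 2·N−B = 2·(35/2, 8)−(17, 2)]
   so C = (18, 14)

C = (18, 14)
B = (17, 2)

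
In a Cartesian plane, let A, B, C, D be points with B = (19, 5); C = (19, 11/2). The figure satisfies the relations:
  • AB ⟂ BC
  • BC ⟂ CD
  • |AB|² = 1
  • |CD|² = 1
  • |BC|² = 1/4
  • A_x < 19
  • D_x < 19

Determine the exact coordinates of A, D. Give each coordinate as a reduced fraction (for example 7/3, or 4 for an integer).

A = (18, 5)
D = (18, 11/2)

1. A_x = 18  [[AB ⟂ BC ⇒ -1/2y+5/2=0] ∩ [|A−(19, 5)|²=1]]
2. A_y = 5  [[AB ⟂ BC ⇒ -1/2y+5/2=0] ∩ [|A−(19, 5)|²=1]]
   so A = (18, 5)
3. D_x = 18  [[BC ⟂ CD ⇒ 1/2y-11/4=0] ∩ [|D−(19, 11/2)|²=1]]
4. D_y = 11/2  [[BC ⟂ CD ⇒ 1/2y-11/4=0] ∩ [|D−(19, 11/2)|²=1]]
   so D = (18, 11/2)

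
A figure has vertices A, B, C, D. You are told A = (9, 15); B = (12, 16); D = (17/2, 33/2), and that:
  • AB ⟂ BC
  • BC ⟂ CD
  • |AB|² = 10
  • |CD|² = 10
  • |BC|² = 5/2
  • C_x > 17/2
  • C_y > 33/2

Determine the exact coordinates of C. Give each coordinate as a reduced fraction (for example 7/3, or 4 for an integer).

1. C_x = 23/2  [[AB ⟂ BC ⇒ 3x+1y-52=0] ∩ [|C−(17/2, 33/2)|²=10]]
2. C_y = 35/2  [[AB ⟂ BC ⇒ 3x+1y-52=0] ∩ [|C−(17/2, 33/2)|²=10]]
   so C = (23/2, 35/2)

C = (23/2, 35/2)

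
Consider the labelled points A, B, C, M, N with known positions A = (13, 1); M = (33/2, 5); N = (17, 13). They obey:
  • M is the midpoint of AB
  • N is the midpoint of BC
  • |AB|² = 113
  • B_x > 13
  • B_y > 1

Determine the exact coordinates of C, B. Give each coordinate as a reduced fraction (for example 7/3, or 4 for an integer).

C = (14, 17)
B = (20, 9)

1. B_x = 20  [B = 2·M−A = 2·(33/2, 5)−(13, 1)]
2. B_y = 9  [B = 2·M−A = 2·(33/2, 5)−(13, 1)]
   so B = (20, 9)
3. C_x = 14  [C = 2·N−B = 2·(17, 13)−(20, 9)]
4. C_y = 17  [C = 2·N−B = 2·(17, 13)−(20, 9)]
   so C = (14, 17)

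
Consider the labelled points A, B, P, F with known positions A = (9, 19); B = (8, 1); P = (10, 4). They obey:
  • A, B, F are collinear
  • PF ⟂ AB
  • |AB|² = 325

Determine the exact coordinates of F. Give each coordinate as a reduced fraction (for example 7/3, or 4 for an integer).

F = (2656/325, 1333/325)

1. F_x = 2656/325  [[A, B, F are collinear ⇒ 18x-1y-143=0] ∩ [PF ⟂ AB ⇒ -1x-18y+82=0]]
2. F_y = 1333/325  [[A, B, F are collinear ⇒ 18x-1y-143=0] ∩ [PF ⟂ AB ⇒ -1x-18y+82=0]]
   so F = (2656/325, 1333/325)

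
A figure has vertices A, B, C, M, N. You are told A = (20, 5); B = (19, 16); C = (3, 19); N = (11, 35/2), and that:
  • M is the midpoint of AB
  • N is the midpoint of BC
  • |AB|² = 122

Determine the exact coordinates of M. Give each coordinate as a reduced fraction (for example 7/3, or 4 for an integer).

1. M_x = 39/2  [2·M = A+B = (20, 5)+(19, 16)]
2. M_y = 21/2  [2·M = A+B = (20, 5)+(19, 16)]
   so M = (39/2, 21/2)

M = (39/2, 21/2)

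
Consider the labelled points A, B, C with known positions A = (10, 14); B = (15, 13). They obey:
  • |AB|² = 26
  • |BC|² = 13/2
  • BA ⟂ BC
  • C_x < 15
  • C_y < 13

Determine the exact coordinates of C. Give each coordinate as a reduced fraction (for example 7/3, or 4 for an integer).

1. C_x = 29/2  [[BA ⟂ BC ⇒ -5x+1y+62=0] ∩ [|C−(15, 13)|²=13/2]]
2. C_y = 21/2  [[BA ⟂ BC ⇒ -5x+1y+62=0] ∩ [|C−(15, 13)|²=13/2]]
   so C = (29/2, 21/2)

C = (29/2, 21/2)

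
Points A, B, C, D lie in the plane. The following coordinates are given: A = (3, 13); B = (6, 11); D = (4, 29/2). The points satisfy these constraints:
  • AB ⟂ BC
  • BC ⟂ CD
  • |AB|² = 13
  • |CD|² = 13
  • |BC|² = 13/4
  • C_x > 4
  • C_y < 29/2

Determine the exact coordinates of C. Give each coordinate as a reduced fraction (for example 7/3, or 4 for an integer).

C = (7, 25/2)

1. C_x = 7  [[AB ⟂ BC ⇒ 3x-2y+4=0] ∩ [|C−(4, 29/2)|²=13]]
2. C_y = 25/2  [[AB ⟂ BC ⇒ 3x-2y+4=0] ∩ [|C−(4, 29/2)|²=13]]
   so C = (7, 25/2)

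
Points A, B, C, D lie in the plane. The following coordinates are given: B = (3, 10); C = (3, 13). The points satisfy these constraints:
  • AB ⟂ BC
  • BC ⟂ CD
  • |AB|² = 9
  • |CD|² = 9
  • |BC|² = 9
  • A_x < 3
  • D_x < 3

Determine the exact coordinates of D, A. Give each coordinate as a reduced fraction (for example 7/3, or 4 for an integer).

1. D_x = 0  [[BC ⟂ CD ⇒ 3y-39=0] ∩ [|D−(3, 13)|²=9]]
2. D_y = 13  [[BC ⟂ CD ⇒ 3y-39=0] ∩ [|D−(3, 13)|²=9]]
   so D = (0, 13)
3. A_x = 0  [[AB ⟂ BC ⇒ -3y+30=0] ∩ [|A−(3, 10)|²=9]]
4. A_y = 10  [[AB ⟂ BC ⇒ -3y+30=0] ∩ [|A−(3, 10)|²=9]]
   so A = (0, 10)

D = (0, 13)
A = (0, 10)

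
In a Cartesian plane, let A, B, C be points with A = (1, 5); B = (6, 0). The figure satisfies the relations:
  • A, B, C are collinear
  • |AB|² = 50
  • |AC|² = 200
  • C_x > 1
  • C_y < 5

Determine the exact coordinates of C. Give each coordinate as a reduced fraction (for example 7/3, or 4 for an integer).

C = (11, -5)

1. C_x = 11  [[A, B, C are collinear ⇒ 5x+5y-30=0] ∩ [|C−(1, 5)|²=200]]
2. C_y = -5  [[A, B, C are collinear ⇒ 5x+5y-30=0] ∩ [|C−(1, 5)|²=200]]
   so C = (11, -5)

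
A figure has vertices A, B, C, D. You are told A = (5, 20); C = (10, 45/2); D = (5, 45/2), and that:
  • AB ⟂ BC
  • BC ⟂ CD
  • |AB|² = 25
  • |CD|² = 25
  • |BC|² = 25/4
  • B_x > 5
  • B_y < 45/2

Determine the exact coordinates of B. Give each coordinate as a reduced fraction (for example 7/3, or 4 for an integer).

1. B_x = 10  [[BC ⟂ CD ⇒ 5x-50=0] ∩ [|B−(5, 20)|²=25]]
2. B_y = 20  [[BC ⟂ CD ⇒ 5x-50=0] ∩ [|B−(5, 20)|²=25]]
   so B = (10, 20)

B = (10, 20)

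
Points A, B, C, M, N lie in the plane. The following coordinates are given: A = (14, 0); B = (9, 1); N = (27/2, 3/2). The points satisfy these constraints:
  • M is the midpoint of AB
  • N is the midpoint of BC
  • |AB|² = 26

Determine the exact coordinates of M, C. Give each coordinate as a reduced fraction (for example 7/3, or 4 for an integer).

1. M_x = 23/2  [2·M = A+B = (14, 0)+(9, 1)]
2. M_y = 1/2  [2·M = A+B = (14, 0)+(9, 1)]
   so M = (23/2, 1/2)
3. C_x = 18  [C = 2·N−B = 2·(27/2, 3/2)−(9, 1)]
4. C_y = 2  [C = 2·N−B = 2·(27/2, 3/2)−(9, 1)]
   so C = (18, 2)

M = (23/2, 1/2)
C = (18, 2)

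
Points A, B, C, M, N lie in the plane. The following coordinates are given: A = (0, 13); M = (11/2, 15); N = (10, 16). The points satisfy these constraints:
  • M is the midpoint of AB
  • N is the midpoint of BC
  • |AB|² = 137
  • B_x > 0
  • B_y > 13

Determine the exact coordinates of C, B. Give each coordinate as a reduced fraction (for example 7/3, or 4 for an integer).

1. B_x = 11  [B = 2·M−A = 2·(11/2, 15)−(0, 13)]
2. B_y = 17  [B = 2·M−A = 2·(11/2, 15)−(0, 13)]
   so B = (11, 17)
3. C_x = 9  [C = 2·N−B = 2·(10, 16)−(11, 17)]
4. C_y = 15  [C = 2·N−B = 2·(10, 16)−(11, 17)]
   so C = (9, 15)

C = (9, 15)
B = (11, 17)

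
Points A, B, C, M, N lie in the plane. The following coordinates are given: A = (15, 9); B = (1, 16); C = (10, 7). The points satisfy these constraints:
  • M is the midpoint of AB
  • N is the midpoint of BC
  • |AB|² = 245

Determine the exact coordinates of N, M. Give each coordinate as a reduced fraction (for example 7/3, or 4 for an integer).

1. M_x = 8  [2·M = A+B = (15, 9)+(1, 16)]
2. M_y = 25/2  [2·M = A+B = (15, 9)+(1, 16)]
   so M = (8, 25/2)
3. N_x = 11/2  [2·N = B+C = (1, 16)+(10, 7)]
4. N_y = 23/2  [2·N = B+C = (1, 16)+(10, 7)]
   so N = (11/2, 23/2)

N = (11/2, 23/2)
M = (8, 25/2)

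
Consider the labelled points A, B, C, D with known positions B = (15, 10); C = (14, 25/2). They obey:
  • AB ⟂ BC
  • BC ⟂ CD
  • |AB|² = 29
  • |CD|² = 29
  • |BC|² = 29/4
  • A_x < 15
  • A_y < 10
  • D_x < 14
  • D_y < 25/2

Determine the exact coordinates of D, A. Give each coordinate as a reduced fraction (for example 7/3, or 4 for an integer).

1. D_x = 9  [[BC ⟂ CD ⇒ -1x+5/2y-69/4=0] ∩ [|D−(14, 25/2)|²=29]]
2. D_y = 21/2  [[BC ⟂ CD ⇒ -1x+5/2y-69/4=0] ∩ [|D−(14, 25/2)|²=29]]
   so D = (9, 21/2)
3. A_x = 10  [[AB ⟂ BC ⇒ 1x-5/2y+10=0] ∩ [|A−(15, 10)|²=29]]
4. A_y = 8  [[AB ⟂ BC ⇒ 1x-5/2y+10=0] ∩ [|A−(15, 10)|²=29]]
   so A = (10, 8)

D = (9, 21/2)
A = (10, 8)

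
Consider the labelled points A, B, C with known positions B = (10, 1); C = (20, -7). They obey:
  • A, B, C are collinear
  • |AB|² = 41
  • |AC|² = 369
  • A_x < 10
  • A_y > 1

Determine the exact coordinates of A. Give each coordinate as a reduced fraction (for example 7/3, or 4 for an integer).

1. A_x = 5  [[A, B, C are collinear ⇒ 8x+10y-90=0] ∩ [|A−(10, 1)|²=41]]
2. A_y = 5  [[A, B, C are collinear ⇒ 8x+10y-90=0] ∩ [|A−(10, 1)|²=41]]
   so A = (5, 5)

A = (5, 5)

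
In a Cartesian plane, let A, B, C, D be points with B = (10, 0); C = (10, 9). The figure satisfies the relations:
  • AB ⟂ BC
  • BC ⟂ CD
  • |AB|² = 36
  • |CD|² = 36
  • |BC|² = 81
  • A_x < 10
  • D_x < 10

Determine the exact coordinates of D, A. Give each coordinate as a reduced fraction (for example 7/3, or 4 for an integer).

D = (4, 9)
A = (4, 0)

1. D_x = 4  [[BC ⟂ CD ⇒ 9y-81=0] ∩ [|D−(10, 9)|²=36]]
2. D_y = 9  [[BC ⟂ CD ⇒ 9y-81=0] ∩ [|D−(10, 9)|²=36]]
   so D = (4, 9)
3. A_x = 4  [[AB ⟂ BC ⇒ -9y=0] ∩ [|A−(10, 0)|²=36]]
4. A_y = 0  [[AB ⟂ BC ⇒ -9y=0] ∩ [|A−(10, 0)|²=36]]
   so A = (4, 0)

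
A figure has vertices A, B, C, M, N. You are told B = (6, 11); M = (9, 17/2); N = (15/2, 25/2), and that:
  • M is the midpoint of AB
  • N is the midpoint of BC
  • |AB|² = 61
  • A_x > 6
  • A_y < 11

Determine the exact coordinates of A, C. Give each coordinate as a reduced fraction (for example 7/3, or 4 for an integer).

A = (12, 6)
C = (9, 14)

1. A_x = 12  [A = 2·M−B = 2·(9, 17/2)−(6, 11)]
2. A_y = 6  [A = 2·M−B = 2·(9, 17/2)−(6, 11)]
   so A = (12, 6)
3. C_x = 9  [C = 2·N−B = 2·(15/2, 25/2)−(6, 11)]
4. C_y = 14  [C = 2·N−B = 2·(15/2, 25/2)−(6, 11)]
   so C = (9, 14)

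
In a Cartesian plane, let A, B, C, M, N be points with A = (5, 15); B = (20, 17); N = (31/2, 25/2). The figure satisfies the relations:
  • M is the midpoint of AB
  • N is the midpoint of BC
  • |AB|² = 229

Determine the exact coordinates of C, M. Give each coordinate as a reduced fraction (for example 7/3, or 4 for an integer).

1. M_x = 25/2  [2·M = A+B = (5, 15)+(20, 17)]
2. M_y = 16  [2·M = A+B = (5, 15)+(20, 17)]
   so M = (25/2, 16)
3. C_x = 11  [C = 2·N−B = 2·(31/2, 25/2)−(20, 17)]
4. C_y = 8  [C = 2·N−B = 2·(31/2, 25/2)−(20, 17)]
   so C = (11, 8)

C = (11, 8)
M = (25/2, 16)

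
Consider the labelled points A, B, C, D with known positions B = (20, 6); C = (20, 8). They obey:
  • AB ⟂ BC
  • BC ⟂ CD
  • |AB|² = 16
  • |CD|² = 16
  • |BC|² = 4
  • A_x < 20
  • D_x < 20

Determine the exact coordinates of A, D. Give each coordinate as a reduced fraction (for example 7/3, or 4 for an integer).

1. A_x = 16  [[AB ⟂ BC ⇒ -2y+12=0] ∩ [|A−(20, 6)|²=16]]
2. A_y = 6  [[AB ⟂ BC ⇒ -2y+12=0] ∩ [|A−(20, 6)|²=16]]
   so A = (16, 6)
3. D_x = 16  [[BC ⟂ CD ⇒ 2y-16=0] ∩ [|D−(20, 8)|²=16]]
4. D_y = 8  [[BC ⟂ CD ⇒ 2y-16=0] ∩ [|D−(20, 8)|²=16]]
   so D = (16, 8)

A = (16, 6)
D = (16, 8)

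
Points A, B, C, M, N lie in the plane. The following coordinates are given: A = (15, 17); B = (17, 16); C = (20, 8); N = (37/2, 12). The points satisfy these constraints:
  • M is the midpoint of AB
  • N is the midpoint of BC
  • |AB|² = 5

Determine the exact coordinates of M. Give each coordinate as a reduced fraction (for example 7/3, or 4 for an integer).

M = (16, 33/2)

1. M_x = 16  [2·M = A+B = (15, 17)+(17, 16)]
2. M_y = 33/2  [2·M = A+B = (15, 17)+(17, 16)]
   so M = (16, 33/2)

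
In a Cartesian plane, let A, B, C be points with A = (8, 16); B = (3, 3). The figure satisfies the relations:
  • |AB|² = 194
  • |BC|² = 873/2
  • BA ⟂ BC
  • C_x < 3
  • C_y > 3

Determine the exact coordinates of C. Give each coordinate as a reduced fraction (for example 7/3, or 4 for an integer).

C = (-33/2, 21/2)

1. C_x = -33/2  [[BA ⟂ BC ⇒ 5x+13y-54=0] ∩ [|C−(3, 3)|²=873/2]]
2. C_y = 21/2  [[BA ⟂ BC ⇒ 5x+13y-54=0] ∩ [|C−(3, 3)|²=873/2]]
   so C = (-33/2, 21/2)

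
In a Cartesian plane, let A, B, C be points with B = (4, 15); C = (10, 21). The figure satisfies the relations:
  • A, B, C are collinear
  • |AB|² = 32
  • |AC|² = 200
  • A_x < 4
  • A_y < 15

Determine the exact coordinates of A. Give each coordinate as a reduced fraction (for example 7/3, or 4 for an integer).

A = (0, 11)

1. A_x = 0  [[A, B, C are collinear ⇒ -6x+6y-66=0] ∩ [|A−(4, 15)|²=32]]
2. A_y = 11  [[A, B, C are collinear ⇒ -6x+6y-66=0] ∩ [|A−(4, 15)|²=32]]
   so A = (0, 11)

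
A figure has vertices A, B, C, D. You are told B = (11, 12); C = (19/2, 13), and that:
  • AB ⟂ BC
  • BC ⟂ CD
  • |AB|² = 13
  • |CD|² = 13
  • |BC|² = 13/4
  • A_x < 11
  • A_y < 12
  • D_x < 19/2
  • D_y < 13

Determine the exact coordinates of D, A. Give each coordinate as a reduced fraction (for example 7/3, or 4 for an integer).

1. D_x = 15/2  [[BC ⟂ CD ⇒ -3/2x+1y+5/4=0] ∩ [|D−(19/2, 13)|²=13]]
2. D_y = 10  [[BC ⟂ CD ⇒ -3/2x+1y+5/4=0] ∩ [|D−(19/2, 13)|²=13]]
   so D = (15/2, 10)
3. A_x = 9  [[AB ⟂ BC ⇒ 3/2x-1y-9/2=0] ∩ [|A−(11, 12)|²=13]]
4. A_y = 9  [[AB ⟂ BC ⇒ 3/2x-1y-9/2=0] ∩ [|A−(11, 12)|²=13]]
   so A = (9, 9)

D = (15/2, 10)
A = (9, 9)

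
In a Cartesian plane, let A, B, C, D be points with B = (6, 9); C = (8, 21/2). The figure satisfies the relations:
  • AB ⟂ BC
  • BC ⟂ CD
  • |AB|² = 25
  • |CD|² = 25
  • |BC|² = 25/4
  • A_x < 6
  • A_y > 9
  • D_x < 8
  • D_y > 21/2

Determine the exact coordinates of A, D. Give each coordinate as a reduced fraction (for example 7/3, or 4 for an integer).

A = (3, 13)
D = (5, 29/2)

1. A_x = 3  [[AB ⟂ BC ⇒ -2x-3/2y+51/2=0] ∩ [|A−(6, 9)|²=25]]
2. A_y = 13  [[AB ⟂ BC ⇒ -2x-3/2y+51/2=0] ∩ [|A−(6, 9)|²=25]]
   so A = (3, 13)
3. D_x = 5  [[BC ⟂ CD ⇒ 2x+3/2y-127/4=0] ∩ [|D−(8, 21/2)|²=25]]
4. D_y = 29/2  [[BC ⟂ CD ⇒ 2x+3/2y-127/4=0] ∩ [|D−(8, 21/2)|²=25]]
   so D = (5, 29/2)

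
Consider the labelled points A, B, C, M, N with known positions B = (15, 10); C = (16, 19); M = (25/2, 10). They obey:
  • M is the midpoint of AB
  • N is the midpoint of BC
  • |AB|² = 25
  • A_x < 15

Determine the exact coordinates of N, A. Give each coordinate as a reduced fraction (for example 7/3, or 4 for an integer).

1. A_x = 10  [A = 2·M−B = 2·(25/2, 10)−(15, 10)]
2. A_y = 10  [A = 2·M−B = 2·(25/2, 10)−(15, 10)]
   so A = (10, 10)
3. N_x = 31/2  [2·N = B+C = (15, 10)+(16, 19)]
4. N_y = 29/2  [2·N = B+C = (15, 10)+(16, 19)]
   so N = (31/2, 29/2)

N = (31/2, 29/2)
A = (10, 10)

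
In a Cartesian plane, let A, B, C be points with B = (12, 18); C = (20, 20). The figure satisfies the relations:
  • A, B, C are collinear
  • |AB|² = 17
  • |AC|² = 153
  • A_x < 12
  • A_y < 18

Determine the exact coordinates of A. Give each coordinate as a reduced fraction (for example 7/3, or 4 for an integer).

A = (8, 17)

1. A_x = 8  [[A, B, C are collinear ⇒ -2x+8y-120=0] ∩ [|A−(12, 18)|²=17]]
2. A_y = 17  [[A, B, C are collinear ⇒ -2x+8y-120=0] ∩ [|A−(12, 18)|²=17]]
   so A = (8, 17)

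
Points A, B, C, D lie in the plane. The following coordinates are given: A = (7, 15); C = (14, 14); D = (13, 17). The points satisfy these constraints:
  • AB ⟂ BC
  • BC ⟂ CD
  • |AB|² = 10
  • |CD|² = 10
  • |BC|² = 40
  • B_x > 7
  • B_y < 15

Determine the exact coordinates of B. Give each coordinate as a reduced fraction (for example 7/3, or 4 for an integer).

1. B_x = 8  [[BC ⟂ CD ⇒ 1x-3y+28=0] ∩ [|B−(7, 15)|²=10]]
2. B_y = 12  [[BC ⟂ CD ⇒ 1x-3y+28=0] ∩ [|B−(7, 15)|²=10]]
   so B = (8, 12)

B = (8, 12)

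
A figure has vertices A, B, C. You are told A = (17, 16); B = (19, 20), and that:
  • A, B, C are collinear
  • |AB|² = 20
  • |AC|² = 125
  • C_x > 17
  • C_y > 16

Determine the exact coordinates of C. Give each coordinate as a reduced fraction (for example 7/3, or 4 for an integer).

C = (22, 26)

1. C_x = 22  [[A, B, C are collinear ⇒ -4x+2y+36=0] ∩ [|C−(17, 16)|²=125]]
2. C_y = 26  [[A, B, C are collinear ⇒ -4x+2y+36=0] ∩ [|C−(17, 16)|²=125]]
   so C = (22, 26)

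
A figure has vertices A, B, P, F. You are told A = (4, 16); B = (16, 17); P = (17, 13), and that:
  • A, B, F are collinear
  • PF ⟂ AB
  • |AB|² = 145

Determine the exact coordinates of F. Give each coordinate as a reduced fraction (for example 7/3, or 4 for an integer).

F = (2416/145, 2473/145)

1. F_x = 2416/145  [[A, B, F are collinear ⇒ -1x+12y-188=0] ∩ [PF ⟂ AB ⇒ 12x+1y-217=0]]
2. F_y = 2473/145  [[A, B, F are collinear ⇒ -1x+12y-188=0] ∩ [PF ⟂ AB ⇒ 12x+1y-217=0]]
   so F = (2416/145, 2473/145)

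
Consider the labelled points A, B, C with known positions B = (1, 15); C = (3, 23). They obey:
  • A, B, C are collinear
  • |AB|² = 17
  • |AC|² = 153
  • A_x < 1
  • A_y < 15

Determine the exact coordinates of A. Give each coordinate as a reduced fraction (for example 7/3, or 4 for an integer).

1. A_x = 0  [[A, B, C are collinear ⇒ -8x+2y-22=0] ∩ [|A−(1, 15)|²=17]]
2. A_y = 11  [[A, B, C are collinear ⇒ -8x+2y-22=0] ∩ [|A−(1, 15)|²=17]]
   so A = (0, 11)

A = (0, 11)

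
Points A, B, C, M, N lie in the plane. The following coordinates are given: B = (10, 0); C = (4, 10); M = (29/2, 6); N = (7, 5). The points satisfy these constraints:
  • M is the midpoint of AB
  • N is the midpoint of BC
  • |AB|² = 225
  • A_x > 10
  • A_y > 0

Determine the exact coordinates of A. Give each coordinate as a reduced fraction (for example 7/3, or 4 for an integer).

A = (19, 12)

1. A_x = 19  [A = 2·M−B = 2·(29/2, 6)−(10, 0)]
2. A_y = 12  [A = 2·M−B = 2·(29/2, 6)−(10, 0)]
   so A = (19, 12)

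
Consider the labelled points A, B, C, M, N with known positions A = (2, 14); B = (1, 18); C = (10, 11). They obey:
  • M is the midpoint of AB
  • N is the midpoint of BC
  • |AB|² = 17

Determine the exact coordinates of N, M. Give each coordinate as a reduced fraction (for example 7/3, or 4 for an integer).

N = (11/2, 29/2)
M = (3/2, 16)

1. M_x = 3/2  [2·M = A+B = (2, 14)+(1, 18)]
2. M_y = 16  [2·M = A+B = (2, 14)+(1, 18)]
   so M = (3/2, 16)
3. N_x = 11/2  [2·N = B+C = (1, 18)+(10, 11)]
4. N_y = 29/2  [2·N = B+C = (1, 18)+(10, 11)]
   so N = (11/2, 29/2)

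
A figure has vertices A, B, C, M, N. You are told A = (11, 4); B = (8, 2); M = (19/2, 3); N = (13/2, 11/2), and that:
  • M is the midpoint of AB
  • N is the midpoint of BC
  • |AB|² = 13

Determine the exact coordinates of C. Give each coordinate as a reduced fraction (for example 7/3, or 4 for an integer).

C = (5, 9)

1. C_x = 5  [C = 2·N−B = 2·(13/2, 11/2)−(8, 2)]
2. C_y = 9  [C = 2·N−B = 2·(13/2, 11/2)−(8, 2)]
   so C = (5, 9)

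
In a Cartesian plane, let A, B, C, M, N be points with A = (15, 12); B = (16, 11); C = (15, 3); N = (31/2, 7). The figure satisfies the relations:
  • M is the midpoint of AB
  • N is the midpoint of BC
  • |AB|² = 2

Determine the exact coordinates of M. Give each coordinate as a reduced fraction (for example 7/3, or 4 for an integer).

M = (31/2, 23/2)

1. M_x = 31/2  [2·M = A+B = (15, 12)+(16, 11)]
2. M_y = 23/2  [2·M = A+B = (15, 12)+(16, 11)]
   so M = (31/2, 23/2)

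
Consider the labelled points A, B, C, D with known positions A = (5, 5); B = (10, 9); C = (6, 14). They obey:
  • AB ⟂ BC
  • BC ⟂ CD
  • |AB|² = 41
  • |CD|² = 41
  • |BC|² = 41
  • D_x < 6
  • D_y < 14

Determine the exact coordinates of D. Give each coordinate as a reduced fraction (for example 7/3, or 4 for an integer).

D = (1, 10)

1. D_x = 1  [[BC ⟂ CD ⇒ -4x+5y-46=0] ∩ [|D−(6, 14)|²=41]]
2. D_y = 10  [[BC ⟂ CD ⇒ -4x+5y-46=0] ∩ [|D−(6, 14)|²=41]]
   so D = (1, 10)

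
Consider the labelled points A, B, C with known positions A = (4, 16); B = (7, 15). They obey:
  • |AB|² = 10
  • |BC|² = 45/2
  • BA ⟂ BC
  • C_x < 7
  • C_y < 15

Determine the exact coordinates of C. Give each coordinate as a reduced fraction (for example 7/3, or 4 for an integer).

C = (11/2, 21/2)

1. C_x = 11/2  [[BA ⟂ BC ⇒ -3x+1y+6=0] ∩ [|C−(7, 15)|²=45/2]]
2. C_y = 21/2  [[BA ⟂ BC ⇒ -3x+1y+6=0] ∩ [|C−(7, 15)|²=45/2]]
   so C = (11/2, 21/2)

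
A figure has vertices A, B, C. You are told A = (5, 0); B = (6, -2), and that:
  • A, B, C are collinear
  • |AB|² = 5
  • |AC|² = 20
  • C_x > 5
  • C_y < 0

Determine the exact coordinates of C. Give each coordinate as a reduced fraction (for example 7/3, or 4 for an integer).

1. C_x = 7  [[A, B, C are collinear ⇒ 2x+1y-10=0] ∩ [|C−(5, 0)|²=20]]
2. C_y = -4  [[A, B, C are collinear ⇒ 2x+1y-10=0] ∩ [|C−(5, 0)|²=20]]
   so C = (7, -4)

C = (7, -4)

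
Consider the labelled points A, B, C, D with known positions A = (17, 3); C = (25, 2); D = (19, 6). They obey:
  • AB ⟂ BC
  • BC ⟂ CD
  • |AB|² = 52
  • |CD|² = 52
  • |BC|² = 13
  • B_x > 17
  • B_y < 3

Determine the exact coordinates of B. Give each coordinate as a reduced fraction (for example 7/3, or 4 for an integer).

1. B_x = 23  [[BC ⟂ CD ⇒ 6x-4y-142=0] ∩ [|B−(17, 3)|²=52]]
2. B_y = -1  [[BC ⟂ CD ⇒ 6x-4y-142=0] ∩ [|B−(17, 3)|²=52]]
   so B = (23, -1)

B = (23, -1)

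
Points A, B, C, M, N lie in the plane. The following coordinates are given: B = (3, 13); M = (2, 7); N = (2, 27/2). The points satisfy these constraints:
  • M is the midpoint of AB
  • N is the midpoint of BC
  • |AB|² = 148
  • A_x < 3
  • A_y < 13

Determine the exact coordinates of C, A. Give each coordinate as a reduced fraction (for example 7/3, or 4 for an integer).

C = (1, 14)
A = (1, 1)

1. A_x = 1  [A = 2·M−B = 2·(2, 7)−(3, 13)]
2. A_y = 1  [A = 2·M−B = 2·(2, 7)−(3, 13)]
   so A = (1, 1)
3. C_x = 1  [C = 2·N−B = 2·(2, 27/2)−(3, 13)]
4. C_y = 14  [C = 2·N−B = 2·(2, 27/2)−(3, 13)]
   so C = (1, 14)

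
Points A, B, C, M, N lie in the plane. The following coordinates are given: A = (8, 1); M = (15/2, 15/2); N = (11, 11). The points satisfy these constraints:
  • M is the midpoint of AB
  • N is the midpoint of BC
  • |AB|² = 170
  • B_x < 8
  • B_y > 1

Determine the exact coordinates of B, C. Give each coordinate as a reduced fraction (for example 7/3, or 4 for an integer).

1. B_x = 7  [B = 2·M−A = 2·(15/2, 15/2)−(8, 1)]
2. B_y = 14  [B = 2·M−A = 2·(15/2, 15/2)−(8, 1)]
   so B = (7, 14)
3. C_x = 15  [C = 2·N−B = 2·(11, 11)−(7, 14)]
4. C_y = 8  [C = 2·N−B = 2·(11, 11)−(7, 14)]
   so C = (15, 8)

B = (7, 14)
C = (15, 8)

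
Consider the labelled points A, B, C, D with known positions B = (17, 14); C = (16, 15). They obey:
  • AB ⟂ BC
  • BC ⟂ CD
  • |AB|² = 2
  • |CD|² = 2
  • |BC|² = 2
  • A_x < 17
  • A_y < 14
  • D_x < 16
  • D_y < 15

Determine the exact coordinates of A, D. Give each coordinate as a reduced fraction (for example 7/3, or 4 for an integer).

A = (16, 13)
D = (15, 14)

1. A_x = 16  [[AB ⟂ BC ⇒ 1x-1y-3=0] ∩ [|A−(17, 14)|²=2]]
2. A_y = 13  [[AB ⟂ BC ⇒ 1x-1y-3=0] ∩ [|A−(17, 14)|²=2]]
   so A = (16, 13)
3. D_x = 15  [[BC ⟂ CD ⇒ -1x+1y+1=0] ∩ [|D−(16, 15)|²=2]]
4. D_y = 14  [[BC ⟂ CD ⇒ -1x+1y+1=0] ∩ [|D−(16, 15)|²=2]]
   so D = (15, 14)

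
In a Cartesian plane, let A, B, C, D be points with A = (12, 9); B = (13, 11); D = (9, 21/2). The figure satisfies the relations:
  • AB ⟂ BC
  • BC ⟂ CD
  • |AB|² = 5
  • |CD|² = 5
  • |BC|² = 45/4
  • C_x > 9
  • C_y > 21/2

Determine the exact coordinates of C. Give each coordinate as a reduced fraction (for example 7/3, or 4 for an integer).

1. C_x = 10  [[AB ⟂ BC ⇒ 1x+2y-35=0] ∩ [|C−(9, 21/2)|²=5]]
2. C_y = 25/2  [[AB ⟂ BC ⇒ 1x+2y-35=0] ∩ [|C−(9, 21/2)|²=5]]
   so C = (10, 25/2)

C = (10, 25/2)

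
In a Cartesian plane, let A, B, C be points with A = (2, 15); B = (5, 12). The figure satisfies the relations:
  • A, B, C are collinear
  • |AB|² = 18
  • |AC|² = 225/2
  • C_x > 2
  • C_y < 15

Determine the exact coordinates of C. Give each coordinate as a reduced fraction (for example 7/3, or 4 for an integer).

C = (19/2, 15/2)

1. C_x = 19/2  [[A, B, C are collinear ⇒ 3x+3y-51=0] ∩ [|C−(2, 15)|²=225/2]]
2. C_y = 15/2  [[A, B, C are collinear ⇒ 3x+3y-51=0] ∩ [|C−(2, 15)|²=225/2]]
   so C = (19/2, 15/2)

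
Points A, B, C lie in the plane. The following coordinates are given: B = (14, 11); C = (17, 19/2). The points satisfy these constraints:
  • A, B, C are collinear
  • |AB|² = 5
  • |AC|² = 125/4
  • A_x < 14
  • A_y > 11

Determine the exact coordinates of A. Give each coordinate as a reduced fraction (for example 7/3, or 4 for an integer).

1. A_x = 12  [[A, B, C are collinear ⇒ 3/2x+3y-54=0] ∩ [|A−(14, 11)|²=5]]
2. A_y = 12  [[A, B, C are collinear ⇒ 3/2x+3y-54=0] ∩ [|A−(14, 11)|²=5]]
   so A = (12, 12)

A = (12, 12)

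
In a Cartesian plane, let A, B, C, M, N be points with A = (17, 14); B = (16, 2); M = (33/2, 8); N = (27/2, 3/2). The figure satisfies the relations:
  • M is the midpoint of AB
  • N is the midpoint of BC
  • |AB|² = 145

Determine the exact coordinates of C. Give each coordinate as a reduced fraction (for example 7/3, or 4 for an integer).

C = (11, 1)

1. C_x = 11  [C = 2·N−B = 2·(27/2, 3/2)−(16, 2)]
2. C_y = 1  [C = 2·N−B = 2·(27/2, 3/2)−(16, 2)]
   so C = (11, 1)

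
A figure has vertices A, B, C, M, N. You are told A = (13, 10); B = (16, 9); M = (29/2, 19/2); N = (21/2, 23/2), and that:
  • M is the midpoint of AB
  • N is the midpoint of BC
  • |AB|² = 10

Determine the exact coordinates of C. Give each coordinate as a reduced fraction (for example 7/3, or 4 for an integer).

C = (5, 14)

1. C_x = 5  [C = 2·N−B = 2·(21/2, 23/2)−(16, 9)]
2. C_y = 14  [C = 2·N−B = 2·(21/2, 23/2)−(16, 9)]
   so C = (5, 14)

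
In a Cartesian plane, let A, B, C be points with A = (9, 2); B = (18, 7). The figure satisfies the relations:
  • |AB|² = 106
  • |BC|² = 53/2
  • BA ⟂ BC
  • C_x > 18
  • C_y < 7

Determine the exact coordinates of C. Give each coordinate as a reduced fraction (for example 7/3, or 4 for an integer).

1. C_x = 41/2  [[BA ⟂ BC ⇒ -9x-5y+197=0] ∩ [|C−(18, 7)|²=53/2]]
2. C_y = 5/2  [[BA ⟂ BC ⇒ -9x-5y+197=0] ∩ [|C−(18, 7)|²=53/2]]
   so C = (41/2, 5/2)

C = (41/2, 5/2)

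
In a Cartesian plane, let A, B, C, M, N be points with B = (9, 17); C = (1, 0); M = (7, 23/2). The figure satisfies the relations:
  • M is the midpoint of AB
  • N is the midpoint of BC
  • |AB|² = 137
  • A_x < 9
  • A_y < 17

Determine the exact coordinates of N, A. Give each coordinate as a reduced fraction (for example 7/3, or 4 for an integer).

1. A_x = 5  [A = 2·M−B = 2·(7, 23/2)−(9, 17)]
2. A_y = 6  [A = 2·M−B = 2·(7, 23/2)−(9, 17)]
   so A = (5, 6)
3. N_x = 5  [2·N = B+C = (9, 17)+(1, 0)]
4. N_y = 17/2  [2·N = B+C = (9, 17)+(1, 0)]
   so N = (5, 17/2)

N = (5, 17/2)
A = (5, 6)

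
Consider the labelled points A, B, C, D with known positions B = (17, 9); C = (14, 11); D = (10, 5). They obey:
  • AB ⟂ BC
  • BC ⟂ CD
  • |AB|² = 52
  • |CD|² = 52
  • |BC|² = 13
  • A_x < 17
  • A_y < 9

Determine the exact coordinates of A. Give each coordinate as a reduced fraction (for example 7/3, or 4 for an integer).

1. A_x = 13  [[AB ⟂ BC ⇒ 3x-2y-33=0] ∩ [|A−(17, 9)|²=52]]
2. A_y = 3  [[AB ⟂ BC ⇒ 3x-2y-33=0] ∩ [|A−(17, 9)|²=52]]
   so A = (13, 3)

A = (13, 3)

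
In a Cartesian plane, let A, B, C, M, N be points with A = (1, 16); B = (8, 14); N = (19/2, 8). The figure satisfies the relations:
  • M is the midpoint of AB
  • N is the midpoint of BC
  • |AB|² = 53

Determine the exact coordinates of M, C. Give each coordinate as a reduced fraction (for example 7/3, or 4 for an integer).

1. M_x = 9/2  [2·M = A+B = (1, 16)+(8, 14)]
2. M_y = 15  [2·M = A+B = (1, 16)+(8, 14)]
   so M = (9/2, 15)
3. C_x = 11  [C = 2·N−B = 2·(19/2, 8)−(8, 14)]
4. C_y = 2  [C = 2·N−B = 2·(19/2, 8)−(8, 14)]
   so C = (11, 2)

M = (9/2, 15)
C = (11, 2)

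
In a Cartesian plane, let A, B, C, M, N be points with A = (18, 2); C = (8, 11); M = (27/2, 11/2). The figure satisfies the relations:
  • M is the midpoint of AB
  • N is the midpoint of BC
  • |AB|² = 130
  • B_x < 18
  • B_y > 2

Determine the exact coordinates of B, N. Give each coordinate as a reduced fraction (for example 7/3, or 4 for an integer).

B = (9, 9)
N = (17/2, 10)

1. B_x = 9  [B = 2·M−A = 2·(27/2, 11/2)−(18, 2)]
2. B_y = 9  [B = 2·M−A = 2·(27/2, 11/2)−(18, 2)]
   so B = (9, 9)
3. N_x = 17/2  [2·N = B+C = (9, 9)+(8, 11)]
4. N_y = 10  [2·N = B+C = (9, 9)+(8, 11)]
   so N = (17/2, 10)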